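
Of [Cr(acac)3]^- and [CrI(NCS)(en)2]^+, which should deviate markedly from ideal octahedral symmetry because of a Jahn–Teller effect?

[Cr(acac)3]^-: Summing ligand charges against the −1 overall charge gives an oxidation state of +2 for chromium. Group 6 minus oxidation state 2 gives a d⁴ configuration. Acetylacetonate is a weak-field ligand for a first-row metal, so the complex is high-spin. The t₂g³e_g¹ (high-spin) configuration has an unevenly filled e_g set; the Jahn–Teller theorem predicts a tetragonal distortion (typically axial elongation) to lift the degeneracy.
[CrI(NCS)(en)2]^+: Ligand charges: each iodide is −1; each isothiocyanate is −1; ethylenediamine is neutral. With an overall charge of +1 the chromium centre must be in the +3 oxidation state. Cr sits in group 6, so the d-electron count is 6 − 3 = 3. The d³ configuration leaves the e_g set evenly filled (or empty) — no strong Jahn–Teller driving force.

[Cr(acac)3]^-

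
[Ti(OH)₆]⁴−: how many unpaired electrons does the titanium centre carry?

Summing ligand charges against the −4 overall charge gives an oxidation state of +2 for titanium.
Ti sits in group 4, so the d-electron count is 4 − 2 = 2.
In an octahedral field the d² configuration is t₂g²e_g⁰ (only one arrangement possible), giving 2 unpaired electrons.

2 unpaired electrons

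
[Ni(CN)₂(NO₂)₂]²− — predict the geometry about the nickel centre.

Ligand charges: each cyanide is −1; each nitro (N-bound nitrite) is −1. With an overall charge of −2 the nickel centre must be in the +2 oxidation state.
Ni sits in group 10, so the d-electron count is 10 − 2 = 8.
Coordination number: 4.
Cyanide and nitro (N-bound nitrite) are strong-field ligands (high in the spectrochemical series).
A 3d d⁸ ion with strong-field ligands gains enough CFSE to favour square planar over tetrahedral.

square planar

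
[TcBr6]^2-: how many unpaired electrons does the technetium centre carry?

Summing ligand charges against the −2 overall charge gives an oxidation state of +4 for technetium.
Group 7 minus oxidation state 4 gives a d³ configuration.
In an octahedral field the d³ configuration is t₂g³e_g⁰ (only one arrangement possible), giving 3 unpaired electrons.

3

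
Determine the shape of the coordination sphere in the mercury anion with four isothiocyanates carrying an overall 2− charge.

Ligand charges: each isothiocyanate is −1. With an overall charge of −2 the mercury centre must be in the +2 oxidation state.
Group 12 minus oxidation state 2 gives a d¹⁰ configuration.
With 4 monodentate ligands the coordination number is 4.
A d¹⁰ ion has no crystal-field stabilisation preference between square planar and tetrahedral, so four ligands adopt the sterically favoured tetrahedral geometry.

tetrahedral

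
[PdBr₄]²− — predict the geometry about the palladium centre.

square planar

Each bromide is −1; balancing the −2 overall charge requires Pd(II).
Pd sits in group 10, so the d-electron count is 10 − 2 = 8.
With 4 monodentate ligands the coordination number is 4.
A 4d d⁸ ion has a large crystal-field splitting; square planar leaves the high-energy d_{x²−y²} orbital empty and maximises CFSE.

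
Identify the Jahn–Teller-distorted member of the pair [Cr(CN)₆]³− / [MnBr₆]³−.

[MnBr₆]³−

[Cr(CN)₆]³−: Each cyanide is −1; balancing the −3 overall charge requires Cr(III). Chromium is a group-6 element; Cr(III) is therefore d³. The d³ configuration leaves the e_g set evenly filled (or empty) — no strong Jahn–Teller driving force.
[MnBr₆]³−: Ligand charges: each bromide is −1. With an overall charge of −3 the manganese centre must be in the +3 oxidation state. Group 7 minus oxidation state 3 gives a d⁴ configuration. Bromide is a weak-field ligand for a first-row metal, so the complex is high-spin. The t₂g³e_g¹ (high-spin) configuration has an unevenly filled e_g set; the Jahn–Teller theorem predicts a tetragonal distortion (typically axial elongation) to lift the degeneracy.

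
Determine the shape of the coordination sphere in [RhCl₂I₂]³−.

square planar

Summing ligand charges against the −3 overall charge gives an oxidation state of +1 for rhodium.
Group 9 minus oxidation state 1 gives a d⁸ configuration.
With 4 monodentate ligands the coordination number is 4.
A 4d d⁸ ion has a large crystal-field splitting; square planar leaves the high-energy d_{x²−y²} orbital empty and maximises CFSE.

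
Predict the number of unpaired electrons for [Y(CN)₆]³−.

0 unpaired electrons

Summing ligand charges against the −3 overall charge gives an oxidation state of +3 for yttrium.
Group 3 minus oxidation state 3 gives a d⁰ configuration.
In an octahedral field the d⁰ configuration is t₂g⁰e_g⁰, giving 0 unpaired electrons.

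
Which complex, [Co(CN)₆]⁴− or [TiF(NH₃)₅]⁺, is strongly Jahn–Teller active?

[Co(CN)₆]⁴−: Each cyanide is −1; balancing the −4 overall charge requires Co(II). Cobalt is a group-9 element; Co(II) is therefore d⁷. Cyanide is a strong-field ligand (high in the spectrochemical series) for a first-row metal, so the complex is low-spin. The t₂g⁶e_g¹ (low-spin) configuration has an unevenly filled e_g set; the Jahn–Teller theorem predicts a tetragonal distortion (typically axial elongation) to lift the degeneracy.
[TiF(NH₃)₅]⁺: Each fluoride is −1; ammonia is neutral; balancing the +1 overall charge requires Ti(II). Titanium is a group-4 element; Ti(II) is therefore d². The d² configuration leaves the e_g set evenly filled (or empty) — no strong Jahn–Teller driving force.

[Co(CN)₆]⁴−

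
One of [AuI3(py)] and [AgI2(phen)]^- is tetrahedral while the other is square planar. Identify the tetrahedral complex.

[AgI2(phen)]^-

For [AuI3(py)]: Each iodide is −1; pyridine is neutral; balancing the 0 overall charge requires Au(III). Group 11 minus oxidation state 3 gives a d⁸ configuration. A 5d d⁸ ion has a large crystal-field splitting; square planar leaves the high-energy d_{x²−y²} orbital empty and maximises CFSE. → square planar.
For [AgI2(phen)]^-: Ligand charges: each iodide is −1; 1,10-phenanthroline is neutral. With an overall charge of −1 the silver centre must be in the +1 oxidation state. Silver is a group-11 element; Ag(I) is therefore d¹⁰. A d¹⁰ ion has no crystal-field stabilisation preference between square planar and tetrahedral, so four ligands adopt the sterically favoured tetrahedral geometry. → tetrahedral.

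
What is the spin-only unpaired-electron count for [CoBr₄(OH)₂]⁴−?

3

Ligand charges: each bromide is −1; each hydroxide is −1. With an overall charge of −4 the cobalt centre must be in the +2 oxidation state.
Cobalt is a group-9 element; Co(II) is therefore d⁷.
The spin state decides the count: Bromide and hydroxide are weak-field ligands for a first-row metal, so the complex is high-spin.
An octahedral high-spin d⁷ ion is t₂g⁵e_g², giving 3 unpaired electrons.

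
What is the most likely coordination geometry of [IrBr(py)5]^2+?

Summing ligand charges against the +2 overall charge gives an oxidation state of +3 for iridium.
Ir sits in group 9, so the d-electron count is 9 − 3 = 6.
With 6 monodentate ligands the coordination number is 6.
Six donors around a single metal centre give an octahedral coordination sphere.

octahedral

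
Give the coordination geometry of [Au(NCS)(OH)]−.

linear

Ligand charges: each isothiocyanate is −1; each hydroxide is −1. With an overall charge of −1 the gold centre must be in the +1 oxidation state.
Gold is a group-11 element; Au(I) is therefore d¹⁰.
Coordination number: 2.
A d¹⁰ ion with only two ligands adopts a linear arrangement (sp hybridisation; no CFSE preference).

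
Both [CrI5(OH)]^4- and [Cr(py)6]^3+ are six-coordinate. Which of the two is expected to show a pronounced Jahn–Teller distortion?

[CrI5(OH)]^4-

[CrI5(OH)]^4-: Each iodide is −1; each hydroxide is −1; balancing the −4 overall charge requires Cr(II). Group 6 minus oxidation state 2 gives a d⁴ configuration. Hydroxide and iodide are weak-field ligands for a first-row metal, so the complex is high-spin. The t₂g³e_g¹ (high-spin) configuration has an unevenly filled e_g set; the Jahn–Teller theorem predicts a tetragonal distortion (typically axial elongation) to lift the degeneracy.
[Cr(py)6]^3+: Pyridine is neutral; balancing the +3 overall charge requires Cr(III). Group 6 minus oxidation state 3 gives a d³ configuration. The d³ configuration leaves the e_g set evenly filled (or empty) — no strong Jahn–Teller driving force.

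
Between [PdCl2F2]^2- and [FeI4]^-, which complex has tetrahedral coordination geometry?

[FeI4]^-

For [PdCl2F2]^2-: Summing ligand charges against the −2 overall charge gives an oxidation state of +2 for palladium. Pd sits in group 10, so the d-electron count is 10 − 2 = 8. A 4d d⁸ ion has a large crystal-field splitting; square planar leaves the high-energy d_{x²−y²} orbital empty and maximises CFSE. → square planar.
For [FeI4]^-: Ligand charges: each iodide is −1. With an overall charge of −1 the iron centre must be in the +3 oxidation state. Group 8 minus oxidation state 3 gives a d⁵ configuration. A high-spin d⁵ ion has zero CFSE in either geometry, so four ligands adopt the sterically favoured tetrahedral geometry. → tetrahedral.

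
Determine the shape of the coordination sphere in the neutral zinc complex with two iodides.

Ligand charges: each iodide is −1. With an overall charge of 0 the zinc centre must be in the +2 oxidation state.
Zinc is a group-12 element; Zn(II) is therefore d¹⁰.
Coordination number: 2.
A d¹⁰ ion with only two ligands adopts a linear arrangement (sp hybridisation; no CFSE preference).

linear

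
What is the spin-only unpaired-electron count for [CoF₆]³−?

Summing ligand charges against the −3 overall charge gives an oxidation state of +3 for cobalt.
Co sits in group 9, so the d-electron count is 9 − 3 = 6.
The spin state decides the count: fluoride is the one ligand weak enough to leave Co(III) high-spin — [CoF₆]³⁻ is the classic exception.
An octahedral high-spin d⁶ ion is t₂g⁴e_g², giving 4 unpaired electrons.

4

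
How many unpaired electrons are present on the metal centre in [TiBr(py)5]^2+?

1

Each bromide is −1; pyridine is neutral; balancing the +2 overall charge requires Ti(III).
Titanium is a group-4 element; Ti(III) is therefore d¹.
In an octahedral field the d¹ configuration is t₂g¹e_g⁰ (only one arrangement possible), giving 1 unpaired electron.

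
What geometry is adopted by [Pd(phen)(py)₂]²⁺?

square planar

Ligand charges: 1,10-phenanthroline is neutral; pyridine is neutral. With an overall charge of +2 the palladium centre must be in the +2 oxidation state.
Pd sits in group 10, so the d-electron count is 10 − 2 = 8.
Counting donor atoms: 1×1,10-phenanthroline (bidentate) → 2 donors; 2×pyridine (monodentate) → 2 donors. Coordination number = 4.
A 4d d⁸ ion has a large crystal-field splitting; square planar leaves the high-energy d_{x²−y²} orbital empty and maximises CFSE.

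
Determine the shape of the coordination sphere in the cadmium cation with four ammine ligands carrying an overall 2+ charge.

Ammonia is neutral; balancing the +2 overall charge requires Cd(II).
Group 12 minus oxidation state 2 gives a d¹⁰ configuration.
Coordination number: 4.
A d¹⁰ ion has no crystal-field stabilisation preference between square planar and tetrahedral, so four ligands adopt the sterically favoured tetrahedral geometry.

tetrahedral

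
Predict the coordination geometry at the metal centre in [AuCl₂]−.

linear

Summing ligand charges against the −1 overall charge gives an oxidation state of +1 for gold.
Gold is a group-11 element; Au(I) is therefore d¹⁰.
Coordination number: 2.
A d¹⁰ ion with only two ligands adopts a linear arrangement (sp hybridisation; no CFSE preference).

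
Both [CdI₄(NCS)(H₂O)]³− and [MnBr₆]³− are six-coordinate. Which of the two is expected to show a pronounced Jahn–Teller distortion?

[MnBr₆]³−

[CdI₄(NCS)(H₂O)]³−: Summing ligand charges against the −3 overall charge gives an oxidation state of +2 for cadmium. Cadmium is a group-12 element; Cd(II) is therefore d¹⁰. The d¹⁰ configuration leaves the e_g set evenly filled (or empty) — no strong Jahn–Teller driving force.
[MnBr₆]³−: Ligand charges: each bromide is −1. With an overall charge of −3 the manganese centre must be in the +3 oxidation state. Group 7 minus oxidation state 3 gives a d⁴ configuration. Bromide is a weak-field ligand for a first-row metal, so the complex is high-spin. The t₂g³e_g¹ (high-spin) configuration has an unevenly filled e_g set; the Jahn–Teller theorem predicts a tetragonal distortion (typically axial elongation) to lift the degeneracy.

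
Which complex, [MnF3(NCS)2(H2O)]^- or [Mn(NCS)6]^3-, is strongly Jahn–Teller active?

[MnF3(NCS)2(H2O)]^-: Summing ligand charges against the −1 overall charge gives an oxidation state of +4 for manganese. Mn sits in group 7, so the d-electron count is 7 − 4 = 3. The d³ configuration leaves the e_g set evenly filled (or empty) — no strong Jahn–Teller driving force.
[Mn(NCS)6]^3-: Each isothiocyanate is −1; balancing the −3 overall charge requires Mn(III). Group 7 minus oxidation state 3 gives a d⁴ configuration. Isothiocyanate is a weak-field ligand for a first-row metal, so the complex is high-spin. The t₂g³e_g¹ (high-spin) configuration has an unevenly filled e_g set; the Jahn–Teller theorem predicts a tetragonal distortion (typically axial elongation) to lift the degeneracy.

[Mn(NCS)6]^3-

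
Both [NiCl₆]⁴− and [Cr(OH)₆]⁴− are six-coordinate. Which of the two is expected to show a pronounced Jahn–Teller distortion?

[Cr(OH)₆]⁴−

[NiCl₆]⁴−: Each chloride is −1; balancing the −4 overall charge requires Ni(II). Group 10 minus oxidation state 2 gives a d⁸ configuration. The d⁸ configuration leaves the e_g set evenly filled (or empty) — no strong Jahn–Teller driving force.
[Cr(OH)₆]⁴−: Summing ligand charges against the −4 overall charge gives an oxidation state of +2 for chromium. Chromium is a group-6 element; Cr(II) is therefore d⁴. Hydroxide is a weak-field ligand for a first-row metal, so the complex is high-spin. The t₂g³e_g¹ (high-spin) configuration has an unevenly filled e_g set; the Jahn–Teller theorem predicts a tetragonal distortion (typically axial elongation) to lift the degeneracy.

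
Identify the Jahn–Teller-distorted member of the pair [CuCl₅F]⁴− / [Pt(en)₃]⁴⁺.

[CuCl₅F]⁴−: Ligand charges: each chloride is −1; each fluoride is −1. With an overall charge of −4 the copper centre must be in the +2 oxidation state. Group 11 minus oxidation state 2 gives a d⁹ configuration. The t₂g⁶e_g³ configuration has an unevenly filled e_g set; the Jahn–Teller theorem predicts a tetragonal distortion (typically axial elongation) to lift the degeneracy.
[Pt(en)₃]⁴⁺: Summing ligand charges against the +4 overall charge gives an oxidation state of +4 for platinum. Pt sits in group 10, so the d-electron count is 10 − 4 = 6. A 5d ion has a large Δₒ and is invariably low-spin. The d⁶ configuration leaves the e_g set evenly filled (or empty) — no strong Jahn–Teller driving force.

[CuCl₅F]⁴−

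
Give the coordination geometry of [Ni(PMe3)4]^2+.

square planar

Trimethylphosphine is neutral; balancing the +2 overall charge requires Ni(II).
Group 10 minus oxidation state 2 gives a d⁸ configuration.
Coordination number: 4.
Trimethylphosphine is a strong-field ligand (high in the spectrochemical series).
A 3d d⁸ ion with strong-field ligands gains enough CFSE to favour square planar over tetrahedral.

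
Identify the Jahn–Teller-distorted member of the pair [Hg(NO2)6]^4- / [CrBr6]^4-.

[Hg(NO2)6]^4-: Summing ligand charges against the −4 overall charge gives an oxidation state of +2 for mercury. Mercury is a group-12 element; Hg(II) is therefore d¹⁰. The d¹⁰ configuration leaves the e_g set evenly filled (or empty) — no strong Jahn–Teller driving force.
[CrBr6]^4-: Ligand charges: each bromide is −1. With an overall charge of −4 the chromium centre must be in the +2 oxidation state. Group 6 minus oxidation state 2 gives a d⁴ configuration. Bromide is a weak-field ligand for a first-row metal, so the complex is high-spin. The t₂g³e_g¹ (high-spin) configuration has an unevenly filled e_g set; the Jahn–Teller theorem predicts a tetragonal distortion (typically axial elongation) to lift the degeneracy.

[CrBr6]^4-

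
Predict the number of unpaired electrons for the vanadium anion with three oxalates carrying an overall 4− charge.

Each oxalate is −2; balancing the −4 overall charge requires V(II).
Vanadium is a group-5 element; V(II) is therefore d³.
Counting donor atoms: 3×oxalate (bidentate) → 6 donors. Coordination number = 6.
In an octahedral field the d³ configuration is t₂g³e_g⁰ (only one arrangement possible), giving 3 unpaired electrons.

3 unpaired electrons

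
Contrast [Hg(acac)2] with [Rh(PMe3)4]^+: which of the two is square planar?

For [Hg(acac)2]: Ligand charges: each acetylacetonate is −1. With an overall charge of 0 the mercury centre must be in the +2 oxidation state. Group 12 minus oxidation state 2 gives a d¹⁰ configuration. A d¹⁰ ion has no crystal-field stabilisation preference between square planar and tetrahedral, so four ligands adopt the sterically favoured tetrahedral geometry. → tetrahedral.
For [Rh(PMe3)4]^+: Summing ligand charges against the +1 overall charge gives an oxidation state of +1 for rhodium. Rh sits in group 9, so the d-electron count is 9 − 1 = 8. A 4d d⁸ ion has a large crystal-field splitting; square planar leaves the high-energy d_{x²−y²} orbital empty and maximises CFSE. → square planar.

[Rh(PMe3)4]^+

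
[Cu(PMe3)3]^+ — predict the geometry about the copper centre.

trigonal planar

Ligand charges: trimethylphosphine is neutral. With an overall charge of +1 the copper centre must be in the +1 oxidation state.
Copper is a group-11 element; Cu(I) is therefore d¹⁰.
Coordination number: 3.
Three ligands around a d¹⁰ centre minimise repulsion in a trigonal-planar arrangement.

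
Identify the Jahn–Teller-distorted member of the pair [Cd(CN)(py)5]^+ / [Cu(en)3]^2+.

[Cd(CN)(py)5]^+: Each cyanide is −1; pyridine is neutral; balancing the +1 overall charge requires Cd(II). Cd sits in group 12, so the d-electron count is 12 − 2 = 10. The d¹⁰ configuration leaves the e_g set evenly filled (or empty) — no strong Jahn–Teller driving force.
[Cu(en)3]^2+: Ligand charges: ethylenediamine is neutral. With an overall charge of +2 the copper centre must be in the +2 oxidation state. Copper is a group-11 element; Cu(II) is therefore d⁹. The t₂g⁶e_g³ configuration has an unevenly filled e_g set; the Jahn–Teller theorem predicts a tetragonal distortion (typically axial elongation) to lift the degeneracy.

[Cu(en)3]^2+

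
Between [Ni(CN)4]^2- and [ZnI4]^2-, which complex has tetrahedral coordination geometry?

For [Ni(CN)4]^2-: Ligand charges: each cyanide is −1. With an overall charge of −2 the nickel centre must be in the +2 oxidation state. Ni sits in group 10, so the d-electron count is 10 − 2 = 8. Cyanide is a strong-field ligand (high in the spectrochemical series). A 3d d⁸ ion with strong-field ligands gains enough CFSE to favour square planar over tetrahedral. → square planar.
For [ZnI4]^2-: Summing ligand charges against the −2 overall charge gives an oxidation state of +2 for zinc. Zn sits in group 12, so the d-electron count is 12 − 2 = 10. A d¹⁰ ion has no crystal-field stabilisation preference between square planar and tetrahedral, so four ligands adopt the sterically favoured tetrahedral geometry. → tetrahedral.

[ZnI4]^2-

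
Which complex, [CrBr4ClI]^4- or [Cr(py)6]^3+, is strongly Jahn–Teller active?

[CrBr4ClI]^4-: Ligand charges: each bromide is −1; each chloride is −1; each iodide is −1. With an overall charge of −4 the chromium centre must be in the +2 oxidation state. Cr sits in group 6, so the d-electron count is 6 − 2 = 4. Bromide, chloride, and iodide are weak-field ligands for a first-row metal, so the complex is high-spin. The t₂g³e_g¹ (high-spin) configuration has an unevenly filled e_g set; the Jahn–Teller theorem predicts a tetragonal distortion (typically axial elongation) to lift the degeneracy.
[Cr(py)6]^3+: Summing ligand charges against the +3 overall charge gives an oxidation state of +3 for chromium. Cr sits in group 6, so the d-electron count is 6 − 3 = 3. The d³ configuration leaves the e_g set evenly filled (or empty) — no strong Jahn–Teller driving force.

[CrBr4ClI]^4-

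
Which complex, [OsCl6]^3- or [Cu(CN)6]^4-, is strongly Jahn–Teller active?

[Cu(CN)6]^4-

[OsCl6]^3-: Ligand charges: each chloride is −1. With an overall charge of −3 the osmium centre must be in the +3 oxidation state. Osmium is a group-8 element; Os(III) is therefore d⁵. A 5d ion has a large Δₒ and is invariably low-spin. The d⁵ configuration leaves the e_g set evenly filled (or empty) — no strong Jahn–Teller driving force.
[Cu(CN)6]^4-: Summing ligand charges against the −4 overall charge gives an oxidation state of +2 for copper. Copper is a group-11 element; Cu(II) is therefore d⁹. The t₂g⁶e_g³ configuration has an unevenly filled e_g set; the Jahn–Teller theorem predicts a tetragonal distortion (typically axial elongation) to lift the degeneracy.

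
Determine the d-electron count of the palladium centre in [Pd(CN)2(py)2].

Summing ligand charges against the 0 overall charge gives an oxidation state of +2 for palladium.
Palladium is a group-10 element; Pd(II) is therefore d⁸.

d8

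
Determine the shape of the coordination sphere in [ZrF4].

tetrahedral

Summing ligand charges against the 0 overall charge gives an oxidation state of +4 for zirconium.
Group 4 minus oxidation state 4 gives a d⁰ configuration.
Coordination number: 4.
A d⁰ ion has no crystal-field stabilisation preference between square planar and tetrahedral, so four ligands adopt the sterically favoured tetrahedral geometry.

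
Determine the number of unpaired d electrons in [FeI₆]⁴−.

Each iodide is −1; balancing the −4 overall charge requires Fe(II).
Group 8 minus oxidation state 2 gives a d⁶ configuration.
The spin state decides the count: Iodide is a weak-field ligand for a first-row metal, so the complex is high-spin.
An octahedral high-spin d⁶ ion is t₂g⁴e_g², giving 4 unpaired electrons.

4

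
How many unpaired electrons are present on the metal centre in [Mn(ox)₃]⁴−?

5 unpaired electrons

Summing ligand charges against the −4 overall charge gives an oxidation state of +2 for manganese.
Mn sits in group 7, so the d-electron count is 7 − 2 = 5.
Counting donor atoms: 3×oxalate (bidentate) → 6 donors. Coordination number = 6.
The spin state decides the count: Oxalate is a weak-field ligand for a first-row metal, so the complex is high-spin.
An octahedral high-spin d⁵ ion is t₂g³e_g², giving 5 unpaired electrons.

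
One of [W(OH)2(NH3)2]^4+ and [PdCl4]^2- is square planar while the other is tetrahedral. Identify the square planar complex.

For [W(OH)2(NH3)2]^4+: Each hydroxide is −1; ammonia is neutral; balancing the +4 overall charge requires W(VI). Tungsten is a group-6 element; W(VI) is therefore d⁰. A d⁰ ion has no crystal-field stabilisation preference between square planar and tetrahedral, so four ligands adopt the sterically favoured tetrahedral geometry. → tetrahedral.
For [PdCl4]^2-: Ligand charges: each chloride is −1. With an overall charge of −2 the palladium centre must be in the +2 oxidation state. Palladium is a group-10 element; Pd(II) is therefore d⁸. A 4d d⁸ ion has a large crystal-field splitting; square planar leaves the high-energy d_{x²−y²} orbital empty and maximises CFSE. → square planar.

[PdCl4]^2-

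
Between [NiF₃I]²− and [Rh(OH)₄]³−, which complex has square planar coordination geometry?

For [NiF₃I]²−: Ligand charges: each fluoride is −1; each iodide is −1. With an overall charge of −2 the nickel centre must be in the +2 oxidation state. Ni sits in group 10, so the d-electron count is 10 − 2 = 8. Fluoride and iodide are weak-field ligands. With weak-field ligands the CFSE gain from square planar is small, so a 3d d⁸ ion takes the sterically preferred tetrahedral geometry. → tetrahedral.
For [Rh(OH)₄]³−: Summing ligand charges against the −3 overall charge gives an oxidation state of +1 for rhodium. Rh sits in group 9, so the d-electron count is 9 − 1 = 8. A 4d d⁸ ion has a large crystal-field splitting; square planar leaves the high-energy d_{x²−y²} orbital empty and maximises CFSE. → square planar.

[Rh(OH)₄]³−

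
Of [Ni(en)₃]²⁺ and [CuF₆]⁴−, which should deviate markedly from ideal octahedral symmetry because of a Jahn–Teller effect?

[Ni(en)₃]²⁺: Ligand charges: ethylenediamine is neutral. With an overall charge of +2 the nickel centre must be in the +2 oxidation state. Ni sits in group 10, so the d-electron count is 10 − 2 = 8. The d⁸ configuration leaves the e_g set evenly filled (or empty) — no strong Jahn–Teller driving force.
[CuF₆]⁴−: Each fluoride is −1; balancing the −4 overall charge requires Cu(II). Group 11 minus oxidation state 2 gives a d⁹ configuration. The t₂g⁶e_g³ configuration has an unevenly filled e_g set; the Jahn–Teller theorem predicts a tetragonal distortion (typically axial elongation) to lift the degeneracy.

[CuF₆]⁴−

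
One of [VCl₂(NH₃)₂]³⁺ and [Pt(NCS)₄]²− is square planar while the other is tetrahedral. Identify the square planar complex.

For [VCl₂(NH₃)₂]³⁺: Each chloride is −1; ammonia is neutral; balancing the +3 overall charge requires V(V). Group 5 minus oxidation state 5 gives a d⁰ configuration. A d⁰ ion has no crystal-field stabilisation preference between square planar and tetrahedral, so four ligands adopt the sterically favoured tetrahedral geometry. → tetrahedral.
For [Pt(NCS)₄]²−: Each isothiocyanate is −1; balancing the −2 overall charge requires Pt(II). Pt sits in group 10, so the d-electron count is 10 − 2 = 8. A 5d d⁸ ion has a large crystal-field splitting; square planar leaves the high-energy d_{x²−y²} orbital empty and maximises CFSE. → square planar.

[Pt(NCS)₄]²−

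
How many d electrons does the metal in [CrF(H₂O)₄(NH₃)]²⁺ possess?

Summing ligand charges against the +2 overall charge gives an oxidation state of +3 for chromium.
Cr sits in group 6, so the d-electron count is 6 − 3 = 3.

d³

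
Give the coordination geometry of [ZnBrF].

linear

Summing ligand charges against the 0 overall charge gives an oxidation state of +2 for zinc.
Zinc is a group-12 element; Zn(II) is therefore d¹⁰.
With 2 monodentate ligands the coordination number is 2.
A d¹⁰ ion with only two ligands adopts a linear arrangement (sp hybridisation; no CFSE preference).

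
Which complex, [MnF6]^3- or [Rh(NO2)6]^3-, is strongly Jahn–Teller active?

[MnF6]^3-: Each fluoride is −1; balancing the −3 overall charge requires Mn(III). Group 7 minus oxidation state 3 gives a d⁴ configuration. Fluoride is a weak-field ligand for a first-row metal, so the complex is high-spin. The t₂g³e_g¹ (high-spin) configuration has an unevenly filled e_g set; the Jahn–Teller theorem predicts a tetragonal distortion (typically axial elongation) to lift the degeneracy.
[Rh(NO2)6]^3-: Each nitro (N-bound nitrite) is −1; balancing the −3 overall charge requires Rh(III). Rh sits in group 9, so the d-electron count is 9 − 3 = 6. A 4d ion has a large Δₒ and is invariably low-spin. The d⁶ configuration leaves the e_g set evenly filled (or empty) — no strong Jahn–Teller driving force.

[MnF6]^3-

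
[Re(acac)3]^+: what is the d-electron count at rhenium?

Each acetylacetonate is −1; balancing the +1 overall charge requires Re(IV).
Rhenium is a group-7 element; Re(IV) is therefore d³.

d³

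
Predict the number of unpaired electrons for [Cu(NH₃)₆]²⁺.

1 unpaired electron

Ligand charges: ammonia is neutral. With an overall charge of +2 the copper centre must be in the +2 oxidation state.
Group 11 minus oxidation state 2 gives a d⁹ configuration.
In an octahedral field the d⁹ configuration is t₂g⁶e_g³ (only one arrangement possible), giving 1 unpaired electron.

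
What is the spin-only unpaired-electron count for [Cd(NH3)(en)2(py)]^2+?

Summing ligand charges against the +2 overall charge gives an oxidation state of +2 for cadmium.
Cadmium is a group-12 element; Cd(II) is therefore d¹⁰.
Counting donor atoms: 1×ammonia (monodentate) → 1 donor; 2×ethylenediamine (bidentate) → 4 donors; 1×pyridine (monodentate) → 1 donor. Coordination number = 6.
In an octahedral field the d¹⁰ configuration is t₂g⁶e_g⁴, giving 0 unpaired electrons.

0 unpaired electrons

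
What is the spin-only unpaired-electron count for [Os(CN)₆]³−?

Each cyanide is −1; balancing the −3 overall charge requires Os(III).
Osmium is a group-8 element; Os(III) is therefore d⁵.
The spin state decides the count: a 5d ion has a large Δₒ and is invariably low-spin.
An octahedral low-spin d⁵ ion is t₂g⁵e_g⁰, giving 1 unpaired electron.

1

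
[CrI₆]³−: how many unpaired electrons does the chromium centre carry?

Each iodide is −1; balancing the −3 overall charge requires Cr(III).
Cr sits in group 6, so the d-electron count is 6 − 3 = 3.
In an octahedral field the d³ configuration is t₂g³e_g⁰ (only one arrangement possible), giving 3 unpaired electrons.

3 unpaired electrons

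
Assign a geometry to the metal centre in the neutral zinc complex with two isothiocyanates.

linear

Each isothiocyanate is −1; balancing the 0 overall charge requires Zn(II).
Zn sits in group 12, so the d-electron count is 12 − 2 = 10.
With 2 monodentate ligands the coordination number is 2.
A d¹⁰ ion with only two ligands adopts a linear arrangement (sp hybridisation; no CFSE preference).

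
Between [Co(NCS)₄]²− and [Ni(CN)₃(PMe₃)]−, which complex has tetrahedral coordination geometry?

[Co(NCS)₄]²−

For [Co(NCS)₄]²−: Ligand charges: each isothiocyanate is −1. With an overall charge of −2 the cobalt centre must be in the +2 oxidation state. Co sits in group 9, so the d-electron count is 9 − 2 = 7. For a high-spin 3d d⁷ ion with weak-field ligands the small Δₜ gives little square-planar CFSE advantage, so four ligands adopt the sterically favoured tetrahedral geometry. → tetrahedral.
For [Ni(CN)₃(PMe₃)]−: Summing ligand charges against the −1 overall charge gives an oxidation state of +2 for nickel. Nickel is a group-10 element; Ni(II) is therefore d⁸. Cyanide and trimethylphosphine are strong-field ligands (high in the spectrochemical series). A 3d d⁸ ion with strong-field ligands gains enough CFSE to favour square planar over tetrahedral. → square planar.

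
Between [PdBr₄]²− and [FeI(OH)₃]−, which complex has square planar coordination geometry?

For [PdBr₄]²−: Each bromide is −1; balancing the −2 overall charge requires Pd(II). Group 10 minus oxidation state 2 gives a d⁸ configuration. A 4d d⁸ ion has a large crystal-field splitting; square planar leaves the high-energy d_{x²−y²} orbital empty and maximises CFSE. → square planar.
For [FeI(OH)₃]−: Summing ligand charges against the −1 overall charge gives an oxidation state of +3 for iron. Iron is a group-8 element; Fe(III) is therefore d⁵. A high-spin d⁵ ion has zero CFSE in either geometry, so four ligands adopt the sterically favoured tetrahedral geometry. → tetrahedral.

[PdBr₄]²−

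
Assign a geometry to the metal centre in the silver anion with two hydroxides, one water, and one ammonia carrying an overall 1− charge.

tetrahedral

Ligand charges: each hydroxide is −1; water is neutral; ammonia is neutral. With an overall charge of −1 the silver centre must be in the +1 oxidation state.
Ag sits in group 11, so the d-electron count is 11 − 1 = 10.
Coordination number: 4.
A d¹⁰ ion has no crystal-field stabilisation preference between square planar and tetrahedral, so four ligands adopt the sterically favoured tetrahedral geometry.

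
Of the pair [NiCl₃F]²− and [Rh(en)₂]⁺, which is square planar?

[Rh(en)₂]⁺

For [NiCl₃F]²−: Ligand charges: each chloride is −1; each fluoride is −1. With an overall charge of −2 the nickel centre must be in the +2 oxidation state. Ni sits in group 10, so the d-electron count is 10 − 2 = 8. Chloride and fluoride are weak-field ligands. With weak-field ligands the CFSE gain from square planar is small, so a 3d d⁸ ion takes the sterically preferred tetrahedral geometry. → tetrahedral.
For [Rh(en)₂]⁺: Ligand charges: ethylenediamine is neutral. With an overall charge of +1 the rhodium centre must be in the +1 oxidation state. Rhodium is a group-9 element; Rh(I) is therefore d⁸. A 4d d⁸ ion has a large crystal-field splitting; square planar leaves the high-energy d_{x²−y²} orbital empty and maximises CFSE. → square planar.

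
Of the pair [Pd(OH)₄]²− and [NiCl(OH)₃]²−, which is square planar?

[Pd(OH)₄]²−

For [Pd(OH)₄]²−: Ligand charges: each hydroxide is −1. With an overall charge of −2 the palladium centre must be in the +2 oxidation state. Pd sits in group 10, so the d-electron count is 10 − 2 = 8. A 4d d⁸ ion has a large crystal-field splitting; square planar leaves the high-energy d_{x²−y²} orbital empty and maximises CFSE. → square planar.
For [NiCl(OH)₃]²−: Summing ligand charges against the −2 overall charge gives an oxidation state of +2 for nickel. Nickel is a group-10 element; Ni(II) is therefore d⁸. Chloride and hydroxide are weak-field ligands. With weak-field ligands the CFSE gain from square planar is small, so a 3d d⁸ ion takes the sterically preferred tetrahedral geometry. → tetrahedral.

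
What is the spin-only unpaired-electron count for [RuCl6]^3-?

Each chloride is −1; balancing the −3 overall charge requires Ru(III).
Group 8 minus oxidation state 3 gives a d⁵ configuration.
The spin state decides the count: a 4d ion has a large Δₒ and is invariably low-spin.
An octahedral low-spin d⁵ ion is t₂g⁵e_g⁰, giving 1 unpaired electron.

1 unpaired electron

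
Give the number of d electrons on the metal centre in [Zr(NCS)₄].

d0

Summing ligand charges against the 0 overall charge gives an oxidation state of +4 for zirconium.
Zirconium is a group-4 element; Zr(IV) is therefore d⁰.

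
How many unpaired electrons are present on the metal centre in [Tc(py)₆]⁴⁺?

3

Pyridine is neutral; balancing the +4 overall charge requires Tc(IV).
Tc sits in group 7, so the d-electron count is 7 − 4 = 3.
In an octahedral field the d³ configuration is t₂g³e_g⁰ (only one arrangement possible), giving 3 unpaired electrons.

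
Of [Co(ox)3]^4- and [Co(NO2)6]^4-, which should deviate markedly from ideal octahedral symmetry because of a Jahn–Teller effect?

[Co(NO2)6]^4-

[Co(ox)3]^4-: Ligand charges: each oxalate is −2. With an overall charge of −4 the cobalt centre must be in the +2 oxidation state. Co sits in group 9, so the d-electron count is 9 − 2 = 7. Oxalate is a weak-field ligand for a first-row metal, so the complex is high-spin. The d⁷ configuration leaves the e_g set evenly filled (or empty) — no strong Jahn–Teller driving force.
[Co(NO2)6]^4-: Summing ligand charges against the −4 overall charge gives an oxidation state of +2 for cobalt. Co sits in group 9, so the d-electron count is 9 − 2 = 7. Nitro (N-bound nitrite) is a strong-field ligand (high in the spectrochemical series) for a first-row metal, so the complex is low-spin. The t₂g⁶e_g¹ (low-spin) configuration has an unevenly filled e_g set; the Jahn–Teller theorem predicts a tetragonal distortion (typically axial elongation) to lift the degeneracy.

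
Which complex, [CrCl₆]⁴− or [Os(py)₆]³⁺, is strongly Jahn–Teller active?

[CrCl₆]⁴−

[CrCl₆]⁴−: Summing ligand charges against the −4 overall charge gives an oxidation state of +2 for chromium. Group 6 minus oxidation state 2 gives a d⁴ configuration. Chloride is a weak-field ligand for a first-row metal, so the complex is high-spin. The t₂g³e_g¹ (high-spin) configuration has an unevenly filled e_g set; the Jahn–Teller theorem predicts a tetragonal distortion (typically axial elongation) to lift the degeneracy.
[Os(py)₆]³⁺: Summing ligand charges against the +3 overall charge gives an oxidation state of +3 for osmium. Group 8 minus oxidation state 3 gives a d⁵ configuration. A 5d ion has a large Δₒ and is invariably low-spin. The d⁵ configuration leaves the e_g set evenly filled (or empty) — no strong Jahn–Teller driving force.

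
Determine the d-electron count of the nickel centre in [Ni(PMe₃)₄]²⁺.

d8

Trimethylphosphine is neutral; balancing the +2 overall charge requires Ni(II).
Nickel is a group-10 element; Ni(II) is therefore d⁸.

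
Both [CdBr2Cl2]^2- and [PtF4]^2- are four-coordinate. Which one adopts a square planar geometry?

For [CdBr2Cl2]^2-: Summing ligand charges against the −2 overall charge gives an oxidation state of +2 for cadmium. Cadmium is a group-12 element; Cd(II) is therefore d¹⁰. A d¹⁰ ion has no crystal-field stabilisation preference between square planar and tetrahedral, so four ligands adopt the sterically favoured tetrahedral geometry. → tetrahedral.
For [PtF4]^2-: Ligand charges: each fluoride is −1. With an overall charge of −2 the platinum centre must be in the +2 oxidation state. Pt sits in group 10, so the d-electron count is 10 − 2 = 8. A 5d d⁸ ion has a large crystal-field splitting; square planar leaves the high-energy d_{x²−y²} orbital empty and maximises CFSE. → square planar.

[PtF4]^2-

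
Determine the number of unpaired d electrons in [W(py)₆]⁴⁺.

2

Pyridine is neutral; balancing the +4 overall charge requires W(IV).
Tungsten is a group-6 element; W(IV) is therefore d².
In an octahedral field the d² configuration is t₂g²e_g⁰ (only one arrangement possible), giving 2 unpaired electrons.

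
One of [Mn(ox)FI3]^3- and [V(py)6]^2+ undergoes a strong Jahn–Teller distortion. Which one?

[Mn(ox)FI3]^3-: Summing ligand charges against the −3 overall charge gives an oxidation state of +3 for manganese. Mn sits in group 7, so the d-electron count is 7 − 3 = 4. Fluoride, iodide, and oxalate are weak-field ligands for a first-row metal, so the complex is high-spin. The t₂g³e_g¹ (high-spin) configuration has an unevenly filled e_g set; the Jahn–Teller theorem predicts a tetragonal distortion (typically axial elongation) to lift the degeneracy.
[V(py)6]^2+: Pyridine is neutral; balancing the +2 overall charge requires V(II). Group 5 minus oxidation state 2 gives a d³ configuration. The d³ configuration leaves the e_g set evenly filled (or empty) — no strong Jahn–Teller driving force.

[Mn(ox)FI3]^3-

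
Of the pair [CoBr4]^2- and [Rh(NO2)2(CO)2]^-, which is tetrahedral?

For [CoBr4]^2-: Ligand charges: each bromide is −1. With an overall charge of −2 the cobalt centre must be in the +2 oxidation state. Cobalt is a group-9 element; Co(II) is therefore d⁷. For a high-spin 3d d⁷ ion with weak-field ligands the small Δₜ gives little square-planar CFSE advantage, so four ligands adopt the sterically favoured tetrahedral geometry. → tetrahedral.
For [Rh(NO2)2(CO)2]^-: Each nitro (N-bound nitrite) is −1; carbonyl is neutral; balancing the −1 overall charge requires Rh(I). Group 9 minus oxidation state 1 gives a d⁸ configuration. A 4d d⁸ ion has a large crystal-field splitting; square planar leaves the high-energy d_{x²−y²} orbital empty and maximises CFSE. → square planar.

[CoBr4]^2-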